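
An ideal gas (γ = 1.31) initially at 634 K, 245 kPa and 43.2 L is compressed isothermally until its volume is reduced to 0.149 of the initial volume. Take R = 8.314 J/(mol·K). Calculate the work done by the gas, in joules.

n = P₁V₁/(RT₁) = 245×43.2/(8.314×634) = 2.01 mol.
Isothermal: T stays 634 K; PV = const ⇒ V₂ = 6.44 L, P₂ = 1640 kPa.
W = nRT ln(V₂/V₁) = 2.01×8.314×634×ln(0.149) = -20100 J.

-20100 J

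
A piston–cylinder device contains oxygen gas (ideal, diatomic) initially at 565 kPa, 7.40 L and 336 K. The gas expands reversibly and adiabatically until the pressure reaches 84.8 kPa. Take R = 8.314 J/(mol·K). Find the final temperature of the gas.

Adiabatic: T₂/T₁ = (P₂/P₁)^((γ−1)/γ) ⇒ T₂ = 336×(0.150)^0.286 = 195 K; V₂ = 28.7 L.

195 K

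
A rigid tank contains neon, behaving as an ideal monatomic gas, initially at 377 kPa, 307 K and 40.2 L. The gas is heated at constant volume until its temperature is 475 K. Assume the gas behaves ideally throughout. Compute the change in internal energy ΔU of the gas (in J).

n = P₁V₁/(RT₁) = 377×40.2/(8.314×307) = 5.94 mol.
Isochoric: V stays 40.2 L; P/T = const ⇒ T₂ = 475 K, P₂ = 583 kPa.
For an ideal gas ΔU = nCvΔT with Cv = (3/2)R = 12.5 J/(mol·K).
ΔU = 5.94×12.5×(475−307) = 12400 J.

12400 J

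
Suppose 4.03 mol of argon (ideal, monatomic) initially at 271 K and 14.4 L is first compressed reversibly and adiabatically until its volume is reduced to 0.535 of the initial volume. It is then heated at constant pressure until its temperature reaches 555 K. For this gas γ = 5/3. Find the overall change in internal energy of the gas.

P₁ = nRT₁/V₁ = 4.03×8.314×271/14.4 = 631 kPa.
Step 1 — Adiabatic: TV^(γ−1) = const ⇒ T₂ = 271×(1.87)^0.667 = 411 K; PV^γ = const ⇒ P₂ = 1790 kPa.
ΔU = nCvΔT = 4.03×12.5×(411−271) = 7050 J.
Q = 0 for an adiabatic process, so W = −ΔU = -7050 J.
State after step 1: P = 1790 kPa, V = 7.70 L, T = 411 K.
Step 2 — Isobaric: P stays 1790 kPa; V/T = const ⇒ T₂ = 555 K, V₂ = 10.4 L.
W = PΔV = 1790×(10.4−7.70) kPa·L = 4820 J.
ΔU = nCvΔT = 4.03×12.5×(555−411) = 7230 J.
Q = ΔU + W = nCpΔT = 12000 J.
Net over both steps: W = -2230 J, Q = 12000 J, ΔU = 14300 J.

14300 J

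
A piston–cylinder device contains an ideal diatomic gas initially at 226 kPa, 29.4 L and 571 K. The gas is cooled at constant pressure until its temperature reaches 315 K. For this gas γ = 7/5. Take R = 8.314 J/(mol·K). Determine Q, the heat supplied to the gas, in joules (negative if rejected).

n = P₁V₁/(RT₁) = 226×29.4/(8.314×571) = 1.40 mol.
Isobaric: P stays 226 kPa; V/T = const ⇒ T₂ = 315 K, V₂ = 16.2 L.
W = PΔV = 226×(16.2−29.4) kPa·L = -2980 J.
ΔU = nCvΔT = 1.40×20.8×(315−571) = -7450 J.
Q = ΔU + W = nCpΔT = -10400 J.

-10400 J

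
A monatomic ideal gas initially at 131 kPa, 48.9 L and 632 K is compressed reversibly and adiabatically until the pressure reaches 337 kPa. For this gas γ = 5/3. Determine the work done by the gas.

n = P₁V₁/(RT₁) = 131×48.9/(8.314×632) = 1.22 mol.
Adiabatic: T₂/T₁ = (P₂/P₁)^((γ−1)/γ) ⇒ T₂ = 632×(2.57)^0.400 = 922 K; V₂ = 27.7 L.
ΔU = nCvΔT = 1.22×12.5×(922−632) = 4410 J.
Q = 0 for an adiabatic process, so W = −ΔU = -4410 J.

-4410 J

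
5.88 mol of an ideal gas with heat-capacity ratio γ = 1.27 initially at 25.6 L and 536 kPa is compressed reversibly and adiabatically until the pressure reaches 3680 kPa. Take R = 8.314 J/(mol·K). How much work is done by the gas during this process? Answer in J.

-25700 J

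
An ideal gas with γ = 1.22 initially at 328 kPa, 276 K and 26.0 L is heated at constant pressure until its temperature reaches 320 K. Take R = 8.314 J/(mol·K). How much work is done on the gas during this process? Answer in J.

-1360 J

n = P₁V₁/(RT₁) = 328×26.0/(8.314×276) = 3.72 mol.
Isobaric: P stays 328 kPa; V/T = const ⇒ T₂ = 320 K, V₂ = 30.1 L.
W = PΔV = 328×(30.1−26.0) kPa·L = 1360 J.
Work done on the gas = −W_by = -1360 J.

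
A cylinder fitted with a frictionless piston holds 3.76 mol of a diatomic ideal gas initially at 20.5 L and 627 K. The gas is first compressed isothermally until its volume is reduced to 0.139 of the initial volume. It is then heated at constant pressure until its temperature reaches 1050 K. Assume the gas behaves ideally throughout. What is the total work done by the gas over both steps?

-25500 J

P₁ = nRT₁/V₁ = 3.76×8.314×627/20.5 = 956 kPa.
Step 1 — Isothermal: T stays 627 K; PV = const ⇒ V₂ = 2.85 L, P₂ = 6880 kPa.
ΔU = 0 (ideal gas, T constant).
W = nRT ln(V₂/V₁) = 3.76×8.314×627×ln(0.139) = -38700 J.
Q = ΔU + W = -38700 J.
State after step 1: P = 6880 kPa, V = 2.85 L, T = 627 K.
Step 2 — Isobaric: P stays 6880 kPa; V/T = const ⇒ T₂ = 1050 K, V₂ = 4.77 L.
W = PΔV = 6880×(4.77−2.85) kPa·L = 13200 J.
ΔU = nCvΔT = 3.76×20.8×(1050−627) = 33100 J.
Q = ΔU + W = nCpΔT = 46300 J.
Net over both steps: W = -25500 J, Q = 7600 J, ΔU = 33100 J.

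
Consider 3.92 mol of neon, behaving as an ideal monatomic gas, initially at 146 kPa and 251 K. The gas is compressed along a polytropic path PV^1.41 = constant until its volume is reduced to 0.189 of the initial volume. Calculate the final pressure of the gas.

1530 kPa

V₁ = nRT₁/P₁ = 3.92×8.314×251/146 = 56.0 L.
Polytropic n=1.41: T₂ = T₁(V₁/V₂)^(n−1) = 251×(5.29)^0.41 = 497 K; P₂ = P₁(V₁/V₂)^n = 1530 kPa.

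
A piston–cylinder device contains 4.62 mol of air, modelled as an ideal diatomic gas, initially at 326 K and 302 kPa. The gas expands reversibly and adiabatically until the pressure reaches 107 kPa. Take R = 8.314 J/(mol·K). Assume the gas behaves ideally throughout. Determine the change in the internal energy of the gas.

-8030 J

V₁ = nRT₁/P₁ = 4.62×8.314×326/302 = 41.5 L.
Adiabatic: T₂/T₁ = (P₂/P₁)^((γ−1)/γ) ⇒ T₂ = 326×(0.354)^0.286 = 242 K; V₂ = 87.0 L.
For an ideal gas ΔU = nCvΔT with Cv = (5/2)R = 20.8 J/(mol·K).
ΔU = 4.62×20.8×(242−326) = -8030 J.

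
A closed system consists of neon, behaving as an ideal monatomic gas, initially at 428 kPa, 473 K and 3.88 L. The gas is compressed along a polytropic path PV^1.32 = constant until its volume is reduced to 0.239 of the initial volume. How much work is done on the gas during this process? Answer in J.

3010 J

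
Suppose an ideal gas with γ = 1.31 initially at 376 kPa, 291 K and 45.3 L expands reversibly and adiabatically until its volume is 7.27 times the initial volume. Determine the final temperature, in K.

157 K

Adiabatic: TV^(γ−1) = const ⇒ T₂ = 291×(0.138)^0.310 = 157 K; PV^γ = const ⇒ P₂ = 28.0 kPa.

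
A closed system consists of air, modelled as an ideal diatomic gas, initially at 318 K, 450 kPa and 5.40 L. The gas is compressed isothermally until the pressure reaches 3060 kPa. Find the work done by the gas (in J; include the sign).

n = P₁V₁/(RT₁) = 450×5.40/(8.314×318) = 0.919 mol.
Isothermal: T stays 318 K; PV = const ⇒ V₂ = 0.794 L, P₂ = 3060 kPa.
W = nRT ln(V₂/V₁) = 0.919×8.314×318×ln(0.147) = -4660 J.

-4660 J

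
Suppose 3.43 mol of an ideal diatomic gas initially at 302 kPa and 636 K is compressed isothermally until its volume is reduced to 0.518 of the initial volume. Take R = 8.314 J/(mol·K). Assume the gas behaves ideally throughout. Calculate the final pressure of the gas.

583 kPa

V₁ = nRT₁/P₁ = 3.43×8.314×636/302 = 60.1 L.
Isothermal: T stays 636 K; PV = const ⇒ V₂ = 31.1 L, P₂ = 583 kPa.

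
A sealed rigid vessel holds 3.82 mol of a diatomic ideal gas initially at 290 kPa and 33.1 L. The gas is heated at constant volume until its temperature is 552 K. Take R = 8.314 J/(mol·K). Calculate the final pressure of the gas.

T₁ = P₁V₁/(nR) = 290×33.1/(3.82×8.314) = 302 K.
Isochoric: V stays 33.1 L; P/T = const ⇒ T₂ = 552 K, P₂ = 530 kPa.

530 kPa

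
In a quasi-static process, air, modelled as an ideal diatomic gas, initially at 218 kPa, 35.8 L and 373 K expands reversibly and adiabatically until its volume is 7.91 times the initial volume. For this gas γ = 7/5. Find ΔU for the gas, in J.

-11000 J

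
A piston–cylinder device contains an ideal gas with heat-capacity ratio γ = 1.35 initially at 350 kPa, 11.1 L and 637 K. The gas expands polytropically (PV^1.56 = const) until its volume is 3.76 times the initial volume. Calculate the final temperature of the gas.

303 K

Polytropic n=1.56: T₂ = T₁(V₁/V₂)^(n−1) = 637×(0.266)^0.56 = 303 K; P₂ = P₁(V₁/V₂)^n = 44.3 kPa.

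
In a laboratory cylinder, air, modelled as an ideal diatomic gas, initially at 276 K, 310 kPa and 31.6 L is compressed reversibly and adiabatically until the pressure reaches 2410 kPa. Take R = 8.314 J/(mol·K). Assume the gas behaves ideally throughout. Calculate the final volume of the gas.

7.30 L

Adiabatic: T₂/T₁ = (P₂/P₁)^((γ−1)/γ) ⇒ T₂ = 276×(7.77)^0.286 = 496 K; V₂ = 7.30 L.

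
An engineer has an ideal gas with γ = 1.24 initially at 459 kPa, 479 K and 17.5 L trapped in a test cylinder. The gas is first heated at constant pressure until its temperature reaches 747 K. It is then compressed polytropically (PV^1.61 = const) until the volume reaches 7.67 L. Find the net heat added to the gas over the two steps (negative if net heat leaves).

n = P₁V₁/(RT₁) = 459×17.5/(8.314×479) = 2.02 mol.
Step 1 — Isobaric: P stays 459 kPa; V/T = const ⇒ T₂ = 747 K, V₂ = 27.3 L.
W = PΔV = 459×(27.3−17.5) kPa·L = 4490 J.
ΔU = nCvΔT = 2.02×34.6×(747−479) = 18700 J.
Q = ΔU + W = nCpΔT = 23200 J.
State after step 1: P = 459 kPa, V = 27.3 L, T = 747 K.
Step 2 — Polytropic n=1.61: T₂ = T₁(V₁/V₂)^(n−1) = 747×(3.56)^0.61 = 1620 K; P₂ = P₁(V₁/V₂)^n = 3540 kPa.
W = (P₁V₁−P₂V₂)/(n−1) = (459×27.3−3540×7.67)/0.61 = -24000 J.
ΔU = nCvΔT = 2.02×34.6×(1620−747) = 61000 J.
Q = ΔU + W = 37000 J.
Net over both steps: W = -19500 J, Q = 60200 J, ΔU = 79700 J.

60200 J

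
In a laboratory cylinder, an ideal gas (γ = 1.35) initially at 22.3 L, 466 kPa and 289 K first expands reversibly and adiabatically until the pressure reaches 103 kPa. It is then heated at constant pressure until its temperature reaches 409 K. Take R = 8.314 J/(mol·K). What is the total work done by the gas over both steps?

17300 J

n = P₁V₁/(RT₁) = 466×22.3/(8.314×289) = 4.32 mol.
Step 1 — Adiabatic: T₂/T₁ = (P₂/P₁)^((γ−1)/γ) ⇒ T₂ = 289×(0.221)^0.259 = 195 K; V₂ = 68.2 L.
ΔU = nCvΔT = 4.32×23.8×(195−289) = -9620 J.
Q = 0 for an adiabatic process, so W = −ΔU = 9620 J.
State after step 1: P = 103 kPa, V = 68.2 L, T = 195 K.
Step 2 — Isobaric: P stays 103 kPa; V/T = const ⇒ T₂ = 409 K, V₂ = 143 L.
W = PΔV = 103×(143−68.2) kPa·L = 7680 J.
ΔU = nCvΔT = 4.32×23.8×(409−195) = 21900 J.
Q = ΔU + W = nCpΔT = 29600 J.
Net over both steps: W = 17300 J, Q = 29600 J, ΔU = 12300 J.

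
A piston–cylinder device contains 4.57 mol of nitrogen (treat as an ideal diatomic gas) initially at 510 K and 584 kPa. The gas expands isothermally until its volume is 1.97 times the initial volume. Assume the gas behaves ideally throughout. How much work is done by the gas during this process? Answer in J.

V₁ = nRT₁/P₁ = 4.57×8.314×510/584 = 33.2 L.
Isothermal: T stays 510 K; PV = const ⇒ V₂ = 65.4 L, P₂ = 296 kPa.
W = nRT ln(V₂/V₁) = 4.57×8.314×510×ln(1.97) = 13100 J.

13100 J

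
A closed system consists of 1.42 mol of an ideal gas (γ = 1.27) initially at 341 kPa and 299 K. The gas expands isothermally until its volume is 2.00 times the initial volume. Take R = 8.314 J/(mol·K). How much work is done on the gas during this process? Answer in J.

-2450 J

V₁ = nRT₁/P₁ = 1.42×8.314×299/341 = 10.4 L.
Isothermal: T stays 299 K; PV = const ⇒ V₂ = 20.7 L, P₂ = 170 kPa.
W = nRT ln(V₂/V₁) = 1.42×8.314×299×ln(2.00) = 2450 J.
Work done on the gas = −W_by = -2450 J.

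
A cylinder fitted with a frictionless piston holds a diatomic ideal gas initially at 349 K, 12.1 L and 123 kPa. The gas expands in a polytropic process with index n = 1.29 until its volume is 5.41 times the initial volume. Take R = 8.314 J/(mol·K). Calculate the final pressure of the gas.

13.9 kPa

Polytropic n=1.29: T₂ = T₁(V₁/V₂)^(n−1) = 349×(0.185)^0.29 = 214 K; P₂ = P₁(V₁/V₂)^n = 13.9 kPa.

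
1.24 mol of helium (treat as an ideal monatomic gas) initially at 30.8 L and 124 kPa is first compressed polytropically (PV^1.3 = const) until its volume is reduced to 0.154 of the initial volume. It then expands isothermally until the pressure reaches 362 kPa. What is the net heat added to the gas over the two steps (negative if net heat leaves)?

3840 J

T₁ = P₁V₁/(nR) = 124×30.8/(1.24×8.314) = 370 K.
Step 1 — Polytropic n=1.3: T₂ = T₁(V₁/V₂)^(n−1) = 370×(6.49)^0.30 = 649 K; P₂ = P₁(V₁/V₂)^n = 1410 kPa.
W = (P₁V₁−P₂V₂)/(n−1) = (124×30.8−1410×4.74)/0.30 = -9580 J.
ΔU = nCvΔT = 1.24×12.5×(649−370) = 4310 J.
Q = ΔU + W = -5270 J.
State after step 1: P = 1410 kPa, V = 4.74 L, T = 649 K.
Step 2 — Isothermal: T stays 649 K; PV = const ⇒ V₂ = 18.5 L, P₂ = 362 kPa.
ΔU = 0 (ideal gas, T constant).
W = nRT ln(V₂/V₁) = 1.24×8.314×649×ln(3.90) = 9110 J.
Q = ΔU + W = 9110 J.
Net over both steps: W = -475 J, Q = 3840 J, ΔU = 4310 J.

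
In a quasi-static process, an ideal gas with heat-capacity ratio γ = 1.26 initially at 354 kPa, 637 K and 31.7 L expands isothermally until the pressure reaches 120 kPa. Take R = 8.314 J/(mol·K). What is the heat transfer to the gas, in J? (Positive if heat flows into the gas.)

12100 J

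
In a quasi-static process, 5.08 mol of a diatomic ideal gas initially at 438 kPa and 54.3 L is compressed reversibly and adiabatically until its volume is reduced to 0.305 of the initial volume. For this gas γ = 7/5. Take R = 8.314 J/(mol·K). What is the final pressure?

2310 kPa

T₁ = P₁V₁/(nR) = 438×54.3/(5.08×8.314) = 563 K.
Adiabatic: TV^(γ−1) = const ⇒ T₂ = 563×(3.28)^0.400 = 905 K; PV^γ = const ⇒ P₂ = 2310 kPa.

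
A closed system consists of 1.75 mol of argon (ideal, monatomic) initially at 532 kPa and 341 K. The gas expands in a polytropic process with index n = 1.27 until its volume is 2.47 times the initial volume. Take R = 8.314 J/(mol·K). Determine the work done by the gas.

V₁ = nRT₁/P₁ = 1.75×8.314×341/532 = 9.33 L.
Polytropic n=1.27: T₂ = T₁(V₁/V₂)^(n−1) = 341×(0.405)^0.27 = 267 K; P₂ = P₁(V₁/V₂)^n = 169 kPa.
W = (P₁V₁−P₂V₂)/(n−1) = (532×9.33−169×23.0)/0.27 = 3980 J.

3980 J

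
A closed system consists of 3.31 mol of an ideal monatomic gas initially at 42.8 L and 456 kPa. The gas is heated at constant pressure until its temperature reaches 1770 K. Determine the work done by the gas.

T₁ = P₁V₁/(nR) = 456×42.8/(3.31×8.314) = 709 K.
Isobaric: P stays 456 kPa; V/T = const ⇒ T₂ = 1770 K, V₂ = 107 L.
W = PΔV = 456×(107−42.8) kPa·L = 29200 J.

29200 J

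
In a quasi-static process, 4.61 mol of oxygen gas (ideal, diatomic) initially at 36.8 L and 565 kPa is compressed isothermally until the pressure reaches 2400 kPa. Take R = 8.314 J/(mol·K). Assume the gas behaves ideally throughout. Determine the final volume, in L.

8.66 L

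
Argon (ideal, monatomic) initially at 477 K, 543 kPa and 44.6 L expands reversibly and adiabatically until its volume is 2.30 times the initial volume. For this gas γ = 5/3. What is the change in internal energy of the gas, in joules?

-15500 J

n = P₁V₁/(RT₁) = 543×44.6/(8.314×477) = 6.11 mol.
Adiabatic: TV^(γ−1) = const ⇒ T₂ = 477×(0.435)^0.667 = 274 K; PV^γ = const ⇒ P₂ = 135 kPa.
For an ideal gas ΔU = nCvΔT with Cv = (3/2)R = 12.5 J/(mol·K).
ΔU = 6.11×12.5×(274−477) = -15500 J.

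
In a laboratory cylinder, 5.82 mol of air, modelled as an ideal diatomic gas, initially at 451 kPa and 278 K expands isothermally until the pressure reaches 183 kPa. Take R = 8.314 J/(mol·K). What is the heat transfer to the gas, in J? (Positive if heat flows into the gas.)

12100 J

V₁ = nRT₁/P₁ = 5.82×8.314×278/451 = 29.8 L.
Isothermal: T stays 278 K; PV = const ⇒ V₂ = 73.5 L, P₂ = 183 kPa.
ΔU = 0 (ideal gas, T constant).
W = nRT ln(V₂/V₁) = 5.82×8.314×278×ln(2.46) = 12100 J.
Q = ΔU + W = 12100 J.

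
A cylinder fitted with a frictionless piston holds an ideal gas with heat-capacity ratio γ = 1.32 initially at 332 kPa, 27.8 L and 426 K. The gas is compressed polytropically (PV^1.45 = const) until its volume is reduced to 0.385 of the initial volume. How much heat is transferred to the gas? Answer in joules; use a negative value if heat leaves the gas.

n = P₁V₁/(RT₁) = 332×27.8/(8.314×426) = 2.61 mol.
Polytropic n=1.45: T₂ = T₁(V₁/V₂)^(n−1) = 426×(2.60)^0.45 = 655 K; P₂ = P₁(V₁/V₂)^n = 1330 kPa.
W = (P₁V₁−P₂V₂)/(n−1) = (332×27.8−1330×10.7)/0.45 = -11000 J.
ΔU = nCvΔT = 2.61×26.0×(655−426) = 15500 J.
Q = ΔU + W = 4470 J.

4470 J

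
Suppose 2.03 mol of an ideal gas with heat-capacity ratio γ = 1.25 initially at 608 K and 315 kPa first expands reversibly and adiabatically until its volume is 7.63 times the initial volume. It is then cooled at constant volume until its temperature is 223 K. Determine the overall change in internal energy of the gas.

-26000 J

V₁ = nRT₁/P₁ = 2.03×8.314×608/315 = 32.6 L.
Step 1 — Adiabatic: TV^(γ−1) = const ⇒ T₂ = 608×(0.131)^0.250 = 366 K; PV^γ = const ⇒ P₂ = 24.8 kPa.
ΔU = nCvΔT = 2.03×33.3×(366−608) = -16300 J.
Q = 0 for an adiabatic process, so W = −ΔU = 16300 J.
State after step 1: P = 24.8 kPa, V = 249 L, T = 366 K.
Step 2 — Isochoric: V stays 249 L; P/T = const ⇒ T₂ = 223 K, P₂ = 15.1 kPa.
W = 0 (no volume change).
ΔU = nCvΔT = 2.03×33.3×(223−366) = -9640 J.
Q = ΔU = -9640 J.
Net over both steps: W = 16300 J, Q = -9640 J, ΔU = -26000 J.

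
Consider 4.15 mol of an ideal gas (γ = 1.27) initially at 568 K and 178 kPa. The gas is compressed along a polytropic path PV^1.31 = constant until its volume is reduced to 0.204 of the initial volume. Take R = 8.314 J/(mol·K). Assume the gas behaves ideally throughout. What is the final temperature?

V₁ = nRT₁/P₁ = 4.15×8.314×568/178 = 110 L.
Polytropic n=1.31: T₂ = T₁(V₁/V₂)^(n−1) = 568×(4.90)^0.31 = 930 K; P₂ = P₁(V₁/V₂)^n = 1430 kPa.

930 K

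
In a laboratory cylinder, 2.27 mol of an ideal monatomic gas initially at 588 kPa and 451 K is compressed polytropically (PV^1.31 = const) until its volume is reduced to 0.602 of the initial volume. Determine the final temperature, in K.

V₁ = nRT₁/P₁ = 2.27×8.314×451/588 = 14.5 L.
Polytropic n=1.31: T₂ = T₁(V₁/V₂)^(n−1) = 451×(1.66)^0.31 = 528 K; P₂ = P₁(V₁/V₂)^n = 1140 kPa.

528 K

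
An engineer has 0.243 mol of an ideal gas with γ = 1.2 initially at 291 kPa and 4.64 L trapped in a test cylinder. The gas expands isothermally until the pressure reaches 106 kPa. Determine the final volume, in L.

12.7 L

T₁ = P₁V₁/(nR) = 291×4.64/(0.243×8.314) = 668 K.
Isothermal: T stays 668 K; PV = const ⇒ V₂ = 12.7 L, P₂ = 106 kPa.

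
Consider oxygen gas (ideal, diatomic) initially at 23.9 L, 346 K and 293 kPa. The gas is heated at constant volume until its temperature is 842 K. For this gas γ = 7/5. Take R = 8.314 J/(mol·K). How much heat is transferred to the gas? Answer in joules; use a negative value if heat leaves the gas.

25100 J

n = P₁V₁/(RT₁) = 293×23.9/(8.314×346) = 2.43 mol.
Isochoric: V stays 23.9 L; P/T = const ⇒ T₂ = 842 K, P₂ = 713 kPa.
W = 0 (no volume change).
ΔU = nCvΔT = 2.43×20.8×(842−346) = 25100 J.
Q = ΔU = 25100 J.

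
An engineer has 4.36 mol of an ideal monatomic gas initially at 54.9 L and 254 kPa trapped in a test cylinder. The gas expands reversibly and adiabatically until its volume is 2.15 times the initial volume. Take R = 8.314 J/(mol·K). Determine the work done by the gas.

T₁ = P₁V₁/(nR) = 254×54.9/(4.36×8.314) = 385 K.
Adiabatic: TV^(γ−1) = const ⇒ T₂ = 385×(0.465)^0.667 = 231 K; PV^γ = const ⇒ P₂ = 70.9 kPa.
ΔU = nCvΔT = 4.36×12.5×(231−385) = -8360 J.
Q = 0 for an adiabatic process, so W = −ΔU = 8360 J.

8360 J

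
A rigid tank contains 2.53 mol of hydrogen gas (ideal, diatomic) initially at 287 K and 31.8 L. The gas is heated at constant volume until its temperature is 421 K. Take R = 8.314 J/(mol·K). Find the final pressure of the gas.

P₁ = nRT₁/V₁ = 2.53×8.314×287/31.8 = 190 kPa.
Isochoric: V stays 31.8 L; P/T = const ⇒ T₂ = 421 K, P₂ = 278 kPa.

278 kPa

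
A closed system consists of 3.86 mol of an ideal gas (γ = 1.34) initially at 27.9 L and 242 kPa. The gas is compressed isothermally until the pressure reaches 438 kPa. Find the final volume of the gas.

T₁ = P₁V₁/(nR) = 242×27.9/(3.86×8.314) = 210 K.
Isothermal: T stays 210 K; PV = const ⇒ V₂ = 15.4 L, P₂ = 438 kPa.

15.4 L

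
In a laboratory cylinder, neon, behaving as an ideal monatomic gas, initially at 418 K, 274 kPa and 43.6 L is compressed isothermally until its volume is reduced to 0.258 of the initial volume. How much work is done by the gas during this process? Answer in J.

n = P₁V₁/(RT₁) = 274×43.6/(8.314×418) = 3.44 mol.
Isothermal: T stays 418 K; PV = const ⇒ V₂ = 11.2 L, P₂ = 1060 kPa.
W = nRT ln(V₂/V₁) = 3.44×8.314×418×ln(0.258) = -16200 J.

-16200 J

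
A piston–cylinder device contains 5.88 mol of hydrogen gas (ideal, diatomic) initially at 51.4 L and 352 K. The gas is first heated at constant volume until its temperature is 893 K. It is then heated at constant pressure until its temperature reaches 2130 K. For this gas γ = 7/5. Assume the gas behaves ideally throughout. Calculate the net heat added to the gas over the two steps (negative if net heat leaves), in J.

P₁ = nRT₁/V₁ = 5.88×8.314×352/51.4 = 335 kPa.
Step 1 — Isochoric: V stays 51.4 L; P/T = const ⇒ T₂ = 893 K, P₂ = 849 kPa.
W = 0 (no volume change).
ΔU = nCvΔT = 5.88×20.8×(893−352) = 66100 J.
Q = ΔU = 66100 J.
State after step 1: P = 849 kPa, V = 51.4 L, T = 893 K.
Step 2 — Isobaric: P stays 849 kPa; V/T = const ⇒ T₂ = 2130 K, V₂ = 123 L.
W = PΔV = 849×(123−51.4) kPa·L = 60500 J.
ΔU = nCvΔT = 5.88×20.8×(2130−893) = 151000 J.
Q = ΔU + W = nCpΔT = 212000 J.
Net over both steps: W = 60500 J, Q = 278000 J, ΔU = 217000 J.

278000 J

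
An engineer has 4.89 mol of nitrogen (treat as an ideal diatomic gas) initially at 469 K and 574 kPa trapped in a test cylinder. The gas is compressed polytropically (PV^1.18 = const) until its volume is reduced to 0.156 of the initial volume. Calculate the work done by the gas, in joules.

-42100 J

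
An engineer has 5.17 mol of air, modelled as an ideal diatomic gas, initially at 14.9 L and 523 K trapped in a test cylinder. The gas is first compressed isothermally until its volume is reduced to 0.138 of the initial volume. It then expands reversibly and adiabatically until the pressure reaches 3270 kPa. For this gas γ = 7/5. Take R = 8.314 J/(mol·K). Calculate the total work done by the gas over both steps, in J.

P₁ = nRT₁/V₁ = 5.17×8.314×523/14.9 = 1510 kPa.
Step 1 — Isothermal: T stays 523 K; PV = const ⇒ V₂ = 2.06 L, P₂ = 10900 kPa.
ΔU = 0 (ideal gas, T constant).
W = nRT ln(V₂/V₁) = 5.17×8.314×523×ln(0.138) = -44500 J.
Q = ΔU + W = -44500 J.
State after step 1: P = 10900 kPa, V = 2.06 L, T = 523 K.
Step 2 — Adiabatic: T₂/T₁ = (P₂/P₁)^((γ−1)/γ) ⇒ T₂ = 523×(0.299)^0.286 = 370 K; V₂ = 4.87 L.
ΔU = nCvΔT = 5.17×20.8×(370−523) = -16400 J.
Q = 0 for an adiabatic process, so W = −ΔU = 16400 J.
Net over both steps: W = -28100 J, Q = -44500 J, ΔU = -16400 J.

-28100 J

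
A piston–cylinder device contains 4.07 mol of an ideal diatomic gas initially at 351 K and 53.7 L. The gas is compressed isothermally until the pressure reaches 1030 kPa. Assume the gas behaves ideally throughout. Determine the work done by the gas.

P₁ = nRT₁/V₁ = 4.07×8.314×351/53.7 = 221 kPa.
Isothermal: T stays 351 K; PV = const ⇒ V₂ = 11.5 L, P₂ = 1030 kPa.
W = nRT ln(V₂/V₁) = 4.07×8.314×351×ln(0.215) = -18300 J.

-18300 J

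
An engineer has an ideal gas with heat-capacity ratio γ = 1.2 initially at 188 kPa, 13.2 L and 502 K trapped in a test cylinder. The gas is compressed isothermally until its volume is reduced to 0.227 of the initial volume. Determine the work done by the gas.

-3680 J

n = P₁V₁/(RT₁) = 188×13.2/(8.314×502) = 0.595 mol.
Isothermal: T stays 502 K; PV = const ⇒ V₂ = 3.00 L, P₂ = 828 kPa.
W = nRT ln(V₂/V₁) = 0.595×8.314×502×ln(0.227) = -3680 J.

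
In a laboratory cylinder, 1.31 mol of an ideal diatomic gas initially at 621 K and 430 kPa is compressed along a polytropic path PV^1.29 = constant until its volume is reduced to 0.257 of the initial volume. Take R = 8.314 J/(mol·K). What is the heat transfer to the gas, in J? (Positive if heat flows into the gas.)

-3100 J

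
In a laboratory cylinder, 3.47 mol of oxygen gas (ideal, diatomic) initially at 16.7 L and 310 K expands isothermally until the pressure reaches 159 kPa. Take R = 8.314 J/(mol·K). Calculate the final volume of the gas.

56.2 L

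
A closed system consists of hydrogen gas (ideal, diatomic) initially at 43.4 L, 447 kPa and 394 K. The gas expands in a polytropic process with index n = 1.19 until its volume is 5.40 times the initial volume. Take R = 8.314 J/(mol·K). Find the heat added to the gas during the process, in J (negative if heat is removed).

n = P₁V₁/(RT₁) = 447×43.4/(8.314×394) = 5.92 mol.
Polytropic n=1.19: T₂ = T₁(V₁/V₂)^(n−1) = 394×(0.185)^0.19 = 286 K; P₂ = P₁(V₁/V₂)^n = 60.1 kPa.
W = (P₁V₁−P₂V₂)/(n−1) = (447×43.4−60.1×234)/0.19 = 28000 J.
ΔU = nCvΔT = 5.92×20.8×(286−394) = -13300 J.
Q = ΔU + W = 14700 J.

14700 J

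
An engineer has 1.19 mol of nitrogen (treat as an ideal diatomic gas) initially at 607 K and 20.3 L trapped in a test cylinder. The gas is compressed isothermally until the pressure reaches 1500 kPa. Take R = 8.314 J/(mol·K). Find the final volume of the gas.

4.00 L

P₁ = nRT₁/V₁ = 1.19×8.314×607/20.3 = 296 kPa.
Isothermal: T stays 607 K; PV = const ⇒ V₂ = 4.00 L, P₂ = 1500 kPa.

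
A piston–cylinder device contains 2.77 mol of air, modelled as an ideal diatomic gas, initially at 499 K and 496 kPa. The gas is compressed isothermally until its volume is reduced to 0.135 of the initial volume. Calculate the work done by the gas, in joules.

-23000 J

V₁ = nRT₁/P₁ = 2.77×8.314×499/496 = 23.2 L.
Isothermal: T stays 499 K; PV = const ⇒ V₂ = 3.13 L, P₂ = 3670 kPa.
W = nRT ln(V₂/V₁) = 2.77×8.314×499×ln(0.135) = -23000 J.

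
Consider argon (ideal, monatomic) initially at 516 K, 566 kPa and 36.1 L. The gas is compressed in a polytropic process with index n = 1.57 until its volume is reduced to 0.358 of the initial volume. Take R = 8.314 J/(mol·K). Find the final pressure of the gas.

2840 kPa

Polytropic n=1.57: T₂ = T₁(V₁/V₂)^(n−1) = 516×(2.79)^0.57 = 927 K; P₂ = P₁(V₁/V₂)^n = 2840 kPa.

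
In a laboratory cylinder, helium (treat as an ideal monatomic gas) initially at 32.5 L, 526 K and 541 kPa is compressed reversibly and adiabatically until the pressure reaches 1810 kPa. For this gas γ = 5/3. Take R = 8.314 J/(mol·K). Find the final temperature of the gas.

853 K

Adiabatic: T₂/T₁ = (P₂/P₁)^((γ−1)/γ) ⇒ T₂ = 526×(3.35)^0.400 = 853 K; V₂ = 15.7 L.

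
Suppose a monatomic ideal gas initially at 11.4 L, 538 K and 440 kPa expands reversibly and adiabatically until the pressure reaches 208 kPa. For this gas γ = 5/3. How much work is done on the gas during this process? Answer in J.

n = P₁V₁/(RT₁) = 440×11.4/(8.314×538) = 1.12 mol.
Adiabatic: T₂/T₁ = (P₂/P₁)^((γ−1)/γ) ⇒ T₂ = 538×(0.473)^0.400 = 399 K; V₂ = 17.9 L.
ΔU = nCvΔT = 1.12×12.5×(399−538) = -1950 J.
Q = 0 for an adiabatic process, so W = −ΔU = 1950 J.
Work done on the gas = −W_by = -1950 J.

-1950 J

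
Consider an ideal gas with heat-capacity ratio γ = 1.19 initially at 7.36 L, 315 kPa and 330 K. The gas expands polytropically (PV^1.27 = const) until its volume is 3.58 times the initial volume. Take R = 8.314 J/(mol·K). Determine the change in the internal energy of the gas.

-3550 J

n = P₁V₁/(RT₁) = 315×7.36/(8.314×330) = 0.845 mol.
Polytropic n=1.27: T₂ = T₁(V₁/V₂)^(n−1) = 330×(0.279)^0.27 = 234 K; P₂ = P₁(V₁/V₂)^n = 62.4 kPa.
For an ideal gas ΔU = nCvΔT with Cv = R/(γ−1) = 43.8 J/(mol·K).
ΔU = 0.845×43.8×(234−330) = -3550 J.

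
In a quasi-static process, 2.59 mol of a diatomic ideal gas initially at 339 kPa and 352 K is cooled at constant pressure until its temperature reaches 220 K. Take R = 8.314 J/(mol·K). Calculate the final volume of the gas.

14.0 L

V₁ = nRT₁/P₁ = 2.59×8.314×352/339 = 22.4 L.
Isobaric: P stays 339 kPa; V/T = const ⇒ T₂ = 220 K, V₂ = 14.0 L.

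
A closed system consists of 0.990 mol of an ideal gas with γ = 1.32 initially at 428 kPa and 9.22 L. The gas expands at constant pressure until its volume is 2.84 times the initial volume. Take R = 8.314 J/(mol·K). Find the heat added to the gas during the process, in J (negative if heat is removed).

30000 J

T₁ = P₁V₁/(nR) = 428×9.22/(0.990×8.314) = 479 K.
Isobaric: P stays 428 kPa; V/T = const ⇒ T₂ = 1360 K, V₂ = 26.2 L.
W = PΔV = 428×(26.2−9.22) kPa·L = 7260 J.
ΔU = nCvΔT = 0.990×26.0×(1360−479) = 22700 J.
Q = ΔU + W = nCpΔT = 30000 J.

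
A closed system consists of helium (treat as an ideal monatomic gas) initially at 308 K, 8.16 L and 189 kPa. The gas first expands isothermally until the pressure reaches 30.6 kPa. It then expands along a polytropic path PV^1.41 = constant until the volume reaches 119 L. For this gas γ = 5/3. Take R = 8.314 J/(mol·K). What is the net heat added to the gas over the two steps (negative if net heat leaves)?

3240 J

n = P₁V₁/(RT₁) = 189×8.16/(8.314×308) = 0.602 mol.
Step 1 — Isothermal: T stays 308 K; PV = const ⇒ V₂ = 50.4 L, P₂ = 30.6 kPa.
ΔU = 0 (ideal gas, T constant).
W = nRT ln(V₂/V₁) = 0.602×8.314×308×ln(6.18) = 2810 J.
Q = ΔU + W = 2810 J.
State after step 1: P = 30.6 kPa, V = 50.4 L, T = 308 K.
Step 2 — Polytropic n=1.41: T₂ = T₁(V₁/V₂)^(n−1) = 308×(0.424)^0.41 = 217 K; P₂ = P₁(V₁/V₂)^n = 9.11 kPa.
W = (P₁V₁−P₂V₂)/(n−1) = (30.6×50.4−9.11×119)/0.41 = 1120 J.
ΔU = nCvΔT = 0.602×12.5×(217−308) = -687 J.
Q = ΔU + W = 430 J.
Net over both steps: W = 3920 J, Q = 3240 J, ΔU = -687 J.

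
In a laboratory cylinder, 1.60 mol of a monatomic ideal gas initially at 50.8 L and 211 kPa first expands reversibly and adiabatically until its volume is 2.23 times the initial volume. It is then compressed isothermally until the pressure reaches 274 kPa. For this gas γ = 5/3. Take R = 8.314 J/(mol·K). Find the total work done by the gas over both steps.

-3380 J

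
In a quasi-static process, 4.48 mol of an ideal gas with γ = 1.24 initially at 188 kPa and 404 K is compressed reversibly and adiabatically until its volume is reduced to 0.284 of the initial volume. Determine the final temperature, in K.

546 K

V₁ = nRT₁/P₁ = 4.48×8.314×404/188 = 80.0 L.
Adiabatic: TV^(γ−1) = const ⇒ T₂ = 404×(3.52)^0.240 = 546 K; PV^γ = const ⇒ P₂ = 895 kPa.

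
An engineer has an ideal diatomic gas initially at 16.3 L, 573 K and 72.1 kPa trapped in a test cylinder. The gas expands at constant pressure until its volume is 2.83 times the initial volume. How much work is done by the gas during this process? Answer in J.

2150 J

n = P₁V₁/(RT₁) = 72.1×16.3/(8.314×573) = 0.247 mol.
Isobaric: P stays 72.1 kPa; V/T = const ⇒ T₂ = 1620 K, V₂ = 46.1 L.
W = PΔV = 72.1×(46.1−16.3) kPa·L = 2150 J.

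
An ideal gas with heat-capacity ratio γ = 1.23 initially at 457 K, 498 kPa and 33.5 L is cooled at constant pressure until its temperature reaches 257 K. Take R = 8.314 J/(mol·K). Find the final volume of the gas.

18.8 L

Isobaric: P stays 498 kPa; V/T = const ⇒ T₂ = 257 K, V₂ = 18.8 L.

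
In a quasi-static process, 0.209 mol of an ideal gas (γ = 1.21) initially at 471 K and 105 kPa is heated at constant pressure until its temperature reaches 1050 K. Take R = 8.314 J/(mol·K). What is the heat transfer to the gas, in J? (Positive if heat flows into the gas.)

V₁ = nRT₁/P₁ = 0.209×8.314×471/105 = 7.79 L.
Isobaric: P stays 105 kPa; V/T = const ⇒ T₂ = 1050 K, V₂ = 17.4 L.
W = PΔV = 105×(17.4−7.79) kPa·L = 1010 J.
ΔU = nCvΔT = 0.209×39.6×(1050−471) = 4790 J.
Q = ΔU + W = nCpΔT = 5800 J.

5800 J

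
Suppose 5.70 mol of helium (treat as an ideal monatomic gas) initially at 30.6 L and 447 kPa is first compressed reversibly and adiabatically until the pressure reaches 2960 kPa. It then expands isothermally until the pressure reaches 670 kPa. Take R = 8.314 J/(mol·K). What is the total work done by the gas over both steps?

20100 J

T₁ = P₁V₁/(nR) = 447×30.6/(5.70×8.314) = 289 K.
Step 1 — Adiabatic: T₂/T₁ = (P₂/P₁)^((γ−1)/γ) ⇒ T₂ = 289×(6.62)^0.400 = 615 K; V₂ = 9.84 L.
ΔU = nCvΔT = 5.70×12.5×(615−289) = 23200 J.
Q = 0 for an adiabatic process, so W = −ΔU = -23200 J.
State after step 1: P = 2960 kPa, V = 9.84 L, T = 615 K.
Step 2 — Isothermal: T stays 615 K; PV = const ⇒ V₂ = 43.5 L, P₂ = 670 kPa.
ΔU = 0 (ideal gas, T constant).
W = nRT ln(V₂/V₁) = 5.70×8.314×615×ln(4.42) = 43300 J.
Q = ΔU + W = 43300 J.
Net over both steps: W = 20100 J, Q = 43300 J, ΔU = 23200 J.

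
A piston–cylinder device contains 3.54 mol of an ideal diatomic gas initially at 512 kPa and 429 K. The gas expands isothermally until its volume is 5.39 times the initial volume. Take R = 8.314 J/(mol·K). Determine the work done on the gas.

V₁ = nRT₁/P₁ = 3.54×8.314×429/512 = 24.7 L.
Isothermal: T stays 429 K; PV = const ⇒ V₂ = 133 L, P₂ = 95.0 kPa.
W = nRT ln(V₂/V₁) = 3.54×8.314×429×ln(5.39) = 21300 J.
Work done on the gas = −W_by = -21300 J.

-21300 J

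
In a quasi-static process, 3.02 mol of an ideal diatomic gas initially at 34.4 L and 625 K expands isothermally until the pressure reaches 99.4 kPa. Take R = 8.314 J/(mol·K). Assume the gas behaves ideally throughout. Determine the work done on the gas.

-23900 J

P₁ = nRT₁/V₁ = 3.02×8.314×625/34.4 = 456 kPa.
Isothermal: T stays 625 K; PV = const ⇒ V₂ = 158 L, P₂ = 99.4 kPa.
W = nRT ln(V₂/V₁) = 3.02×8.314×625×ln(4.59) = 23900 J.
Work done on the gas = −W_by = -23900 J.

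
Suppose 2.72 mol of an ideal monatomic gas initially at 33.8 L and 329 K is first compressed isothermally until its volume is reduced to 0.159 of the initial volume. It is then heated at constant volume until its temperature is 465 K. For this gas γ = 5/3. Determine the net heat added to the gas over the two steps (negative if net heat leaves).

-9070 J

P₁ = nRT₁/V₁ = 2.72×8.314×329/33.8 = 220 kPa.
Step 1 — Isothermal: T stays 329 K; PV = const ⇒ V₂ = 5.37 L, P₂ = 1380 kPa.
ΔU = 0 (ideal gas, T constant).
W = nRT ln(V₂/V₁) = 2.72×8.314×329×ln(0.159) = -13700 J.
Q = ΔU + W = -13700 J.
State after step 1: P = 1380 kPa, V = 5.37 L, T = 329 K.
Step 2 — Isochoric: V stays 5.37 L; P/T = const ⇒ T₂ = 465 K, P₂ = 1960 kPa.
W = 0 (no volume change).
ΔU = nCvΔT = 2.72×12.5×(465−329) = 4610 J.
Q = ΔU = 4610 J.
Net over both steps: W = -13700 J, Q = -9070 J, ΔU = 4610 J.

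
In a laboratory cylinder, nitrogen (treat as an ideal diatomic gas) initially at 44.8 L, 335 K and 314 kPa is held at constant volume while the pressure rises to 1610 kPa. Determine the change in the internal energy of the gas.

n = P₁V₁/(RT₁) = 314×44.8/(8.314×335) = 5.05 mol.
Isochoric: V stays 44.8 L; P/T = const ⇒ T₂ = 1720 K, P₂ = 1610 kPa.
For an ideal gas ΔU = nCvΔT with Cv = (5/2)R = 20.8 J/(mol·K).
ΔU = 5.05×20.8×(1720−335) = 145000 J.

145000 J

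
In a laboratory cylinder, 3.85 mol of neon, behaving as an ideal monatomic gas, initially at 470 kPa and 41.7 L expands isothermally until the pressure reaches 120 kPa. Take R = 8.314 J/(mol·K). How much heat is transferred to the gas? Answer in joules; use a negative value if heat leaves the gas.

26800 J

T₁ = P₁V₁/(nR) = 470×41.7/(3.85×8.314) = 612 K.
Isothermal: T stays 612 K; PV = const ⇒ V₂ = 163 L, P₂ = 120 kPa.
ΔU = 0 (ideal gas, T constant).
W = nRT ln(V₂/V₁) = 3.85×8.314×612×ln(3.92) = 26800 J.
Q = ΔU + W = 26800 J.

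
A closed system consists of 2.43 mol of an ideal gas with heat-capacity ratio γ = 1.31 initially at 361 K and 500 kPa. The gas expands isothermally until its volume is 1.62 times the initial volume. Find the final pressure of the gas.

V₁ = nRT₁/P₁ = 2.43×8.314×361/500 = 14.6 L.
Isothermal: T stays 361 K; PV = const ⇒ V₂ = 23.6 L, P₂ = 309 kPa.

309 kPa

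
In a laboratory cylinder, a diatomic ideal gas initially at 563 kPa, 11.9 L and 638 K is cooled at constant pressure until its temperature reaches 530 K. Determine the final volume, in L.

Isobaric: P stays 563 kPa; V/T = const ⇒ T₂ = 530 K, V₂ = 9.89 L.

9.89 L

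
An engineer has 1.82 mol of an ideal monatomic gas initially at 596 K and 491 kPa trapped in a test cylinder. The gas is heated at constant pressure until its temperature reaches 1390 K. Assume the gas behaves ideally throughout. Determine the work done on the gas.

-12000 J

V₁ = nRT₁/P₁ = 1.82×8.314×596/491 = 18.4 L.
Isobaric: P stays 491 kPa; V/T = const ⇒ T₂ = 1390 K, V₂ = 42.8 L.
W = PΔV = 491×(42.8−18.4) kPa·L = 12000 J.
Work done on the gas = −W_by = -12000 J.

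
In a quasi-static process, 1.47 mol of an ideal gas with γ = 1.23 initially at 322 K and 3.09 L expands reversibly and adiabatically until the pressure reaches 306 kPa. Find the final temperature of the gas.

P₁ = nRT₁/V₁ = 1.47×8.314×322/3.09 = 1270 kPa.
Adiabatic: T₂/T₁ = (P₂/P₁)^((γ−1)/γ) ⇒ T₂ = 322×(0.240)^0.187 = 247 K; V₂ = 9.85 L.

247 K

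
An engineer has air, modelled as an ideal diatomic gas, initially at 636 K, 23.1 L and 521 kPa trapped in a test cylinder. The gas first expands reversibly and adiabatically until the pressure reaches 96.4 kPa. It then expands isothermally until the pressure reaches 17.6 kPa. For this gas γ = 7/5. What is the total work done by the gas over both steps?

n = P₁V₁/(RT₁) = 521×23.1/(8.314×636) = 2.28 mol.
Step 1 — Adiabatic: T₂/T₁ = (P₂/P₁)^((γ−1)/γ) ⇒ T₂ = 636×(0.185)^0.286 = 393 K; V₂ = 77.1 L.
ΔU = nCvΔT = 2.28×20.8×(393−636) = -11500 J.
Q = 0 for an adiabatic process, so W = −ΔU = 11500 J.
State after step 1: P = 96.4 kPa, V = 77.1 L, T = 393 K.
Step 2 — Isothermal: T stays 393 K; PV = const ⇒ V₂ = 422 L, P₂ = 17.6 kPa.
ΔU = 0 (ideal gas, T constant).
W = nRT ln(V₂/V₁) = 2.28×8.314×393×ln(5.48) = 12600 J.
Q = ΔU + W = 12600 J.
Net over both steps: W = 24100 J, Q = 12600 J, ΔU = -11500 J.

24100 J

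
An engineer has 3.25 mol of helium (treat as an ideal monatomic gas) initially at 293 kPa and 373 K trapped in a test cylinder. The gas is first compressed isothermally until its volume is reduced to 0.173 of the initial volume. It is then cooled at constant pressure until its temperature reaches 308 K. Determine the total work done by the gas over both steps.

-19400 J

V₁ = nRT₁/P₁ = 3.25×8.314×373/293 = 34.4 L.
Step 1 — Isothermal: T stays 373 K; PV = const ⇒ V₂ = 5.95 L, P₂ = 1690 kPa.
ΔU = 0 (ideal gas, T constant).
W = nRT ln(V₂/V₁) = 3.25×8.314×373×ln(0.173) = -17700 J.
Q = ΔU + W = -17700 J.
State after step 1: P = 1690 kPa, V = 5.95 L, T = 373 K.
Step 2 — Isobaric: P stays 1690 kPa; V/T = const ⇒ T₂ = 308 K, V₂ = 4.91 L.
W = PΔV = 1690×(4.91−5.95) kPa·L = -1760 J.
ΔU = nCvΔT = 3.25×12.5×(308−373) = -2630 J.
Q = ΔU + W = nCpΔT = -4390 J.
Net over both steps: W = -19400 J, Q = -22100 J, ΔU = -2630 J.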